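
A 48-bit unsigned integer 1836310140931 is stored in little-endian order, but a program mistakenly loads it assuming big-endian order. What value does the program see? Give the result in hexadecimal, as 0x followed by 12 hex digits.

0x03189D8CAB01

1836310140931 in 48-bit hexadecimal is 0x01AB8C9D1803.
Stored little-endian, the bytes at ascending addresses are 03 18 9D 8C AB 01.
Read back as big-endian, the last byte is least significant, giving 0x03189D8CAB01.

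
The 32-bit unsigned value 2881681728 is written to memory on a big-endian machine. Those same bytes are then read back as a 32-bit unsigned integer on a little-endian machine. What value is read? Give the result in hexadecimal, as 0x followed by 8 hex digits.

0x40F9C2AB

2881681728 in 32-bit hexadecimal is 0xABC2F940.
Stored big-endian, the bytes at ascending addresses are AB C2 F9 40.
Read back as little-endian, the first byte is least significant, giving 0x40F9C2AB.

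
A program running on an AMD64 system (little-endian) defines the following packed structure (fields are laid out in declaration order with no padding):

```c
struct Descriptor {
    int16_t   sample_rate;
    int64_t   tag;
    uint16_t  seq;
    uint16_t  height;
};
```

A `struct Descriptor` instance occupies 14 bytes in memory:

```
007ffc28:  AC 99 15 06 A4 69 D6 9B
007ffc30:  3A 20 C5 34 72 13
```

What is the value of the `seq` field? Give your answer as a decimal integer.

13509

`seq` follows `sample_rate` (2 B), `tag` (8 B), so it starts at offset 2 + 8 = 10 and occupies 2 bytes.
Bytes at offsets 10..11: C5 34.
Little-endian stores the least-significant byte at the lowest address.
Reassemble most-significant byte first: 34 C5 → 0x34C5.
0x34C5 = 13509.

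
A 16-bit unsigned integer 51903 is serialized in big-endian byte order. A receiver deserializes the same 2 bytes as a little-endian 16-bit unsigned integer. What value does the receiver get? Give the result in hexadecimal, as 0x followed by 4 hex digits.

51903 in 16-bit hexadecimal is 0xCABF.
Stored big-endian, the bytes at ascending addresses are CA BF.
Read back as little-endian, the first byte is least significant, giving 0xBFCA.

0xBFCA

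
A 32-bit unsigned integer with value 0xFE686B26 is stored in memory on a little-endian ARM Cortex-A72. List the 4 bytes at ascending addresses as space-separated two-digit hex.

Split into bytes (most-significant first): FE 68 6B 26.
Little-endian stores the least-significant byte at the lowest address.
So at ascending addresses the bytes are 26 6B 68 FE.

26 6B 68 FE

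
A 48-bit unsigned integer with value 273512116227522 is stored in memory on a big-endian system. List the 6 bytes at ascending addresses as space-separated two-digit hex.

273512116227522 in hexadecimal, padded to 48 bits, is 0xF8C200878DC2.
Split into bytes (most-significant first): F8 C2 00 87 8D C2.
Big-endian stores the most-significant byte at the lowest address.
So the memory order matches the most-significant-first order: F8 C2 00 87 8D C2.

F8 C2 00 87 8D C2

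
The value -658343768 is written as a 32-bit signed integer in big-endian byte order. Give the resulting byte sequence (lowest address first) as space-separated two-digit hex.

D8 C2 78 A8

Two's complement of -658343768 in 32 bits: 658343768 = 0x273D8758; invert → 0xD8C278A7; add 1 → 0xD8C278A8.
Split into bytes (most-significant first): D8 C2 78 A8.
In big-endian order the high byte comes first in memory.
So the memory order matches the most-significant-first order: D8 C2 78 A8.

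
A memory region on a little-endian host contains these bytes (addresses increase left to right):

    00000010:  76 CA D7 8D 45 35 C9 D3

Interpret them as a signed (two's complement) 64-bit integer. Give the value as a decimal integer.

Little-endian stores the least-significant byte at the lowest address.
Reassemble most-significant byte first: D3 C9 35 45 8D D7 CA 76 → 0xD3C935458DD7CA76.
Top bit is set, so as a signed 64-bit value this is 0xD3C935458DD7CA76 − 2^64 = -3185956688539170186.

-3185956688539170186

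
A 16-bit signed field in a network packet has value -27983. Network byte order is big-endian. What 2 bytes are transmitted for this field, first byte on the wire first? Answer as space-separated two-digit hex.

Two's complement of -27983 in 16 bits: 27983 = 0x6D4F; invert → 0x92B0; add 1 → 0x92B1.
Split into bytes (most-significant first): 92 B1.
Big-endian: lowest address holds the most-significant byte.
So the memory order matches the most-significant-first order: 92 B1.

92 B1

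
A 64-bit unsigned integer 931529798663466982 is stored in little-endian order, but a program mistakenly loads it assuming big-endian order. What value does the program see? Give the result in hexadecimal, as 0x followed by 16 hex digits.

0xE6EF069B6A75ED0C

931529798663466982 in 64-bit hexadecimal is 0x0CED756A9B06EFE6.
Stored little-endian, the bytes at ascending addresses are E6 EF 06 9B 6A 75 ED 0C.
Read back as big-endian, the last byte is least significant, giving 0xE6EF069B6A75ED0C.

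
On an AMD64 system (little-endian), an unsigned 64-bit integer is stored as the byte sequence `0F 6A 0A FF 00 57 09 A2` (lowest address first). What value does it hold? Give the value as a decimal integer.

11675959170725210639

In little-endian order the low byte comes first in memory.
Reassemble most-significant byte first: A2 09 57 00 FF 0A 6A 0F → 0xA2095700FF0A6A0F.
0xA2095700FF0A6A0F = 11675959170725210639.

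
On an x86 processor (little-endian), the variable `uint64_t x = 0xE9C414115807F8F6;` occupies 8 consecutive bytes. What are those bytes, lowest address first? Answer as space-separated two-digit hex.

Split into bytes (most-significant first): E9 C4 14 11 58 07 F8 F6.
Little-endian stores the least-significant byte at the lowest address.
So at ascending addresses the bytes are F6 F8 07 58 11 14 C4 E9.

F6 F8 07 58 11 14 C4 E9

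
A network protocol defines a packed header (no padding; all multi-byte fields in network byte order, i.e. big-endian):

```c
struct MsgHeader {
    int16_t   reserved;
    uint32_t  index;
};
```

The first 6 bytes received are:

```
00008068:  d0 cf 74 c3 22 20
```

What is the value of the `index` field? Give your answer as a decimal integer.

1958945312

`index` follows `reserved` (2 bytes), so it starts at byte offset 2 and occupies 4 bytes.
Bytes at offsets 2..5: 74 C3 22 20.
Big-endian: lowest address holds the most-significant byte.
The bytes are already most-significant first: 0x74C32220.
0x74C32220 = 1958945312.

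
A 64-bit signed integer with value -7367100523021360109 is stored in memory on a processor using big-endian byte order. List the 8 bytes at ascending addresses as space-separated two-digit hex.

Two's complement of -7367100523021360109 in 64 bits: 7367100523021360109 = 0x663D32E4A3485BED; invert → 0x99C2CD1B5CB7A412; add 1 → 0x99C2CD1B5CB7A413.
Split into bytes (most-significant first): 99 C2 CD 1B 5C B7 A4 13.
Big-endian: lowest address holds the most-significant byte.
So the memory order matches the most-significant-first order: 99 C2 CD 1B 5C B7 A4 13.

99 C2 CD 1B 5C B7 A4 13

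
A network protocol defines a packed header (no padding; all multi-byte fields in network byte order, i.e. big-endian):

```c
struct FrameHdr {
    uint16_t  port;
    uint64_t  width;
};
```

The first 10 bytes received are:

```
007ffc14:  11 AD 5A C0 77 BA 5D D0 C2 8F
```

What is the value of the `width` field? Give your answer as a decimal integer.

6539358301263544975

`width` follows `port` (2 bytes), so it starts at byte offset 2 and occupies 8 bytes.
Bytes at offsets 2..9: 5A C0 77 BA 5D D0 C2 8F.
Big-endian: lowest address holds the most-significant byte.
The bytes are already most-significant first: 0x5AC077BA5DD0C28F.
0x5AC077BA5DD0C28F = 6539358301263544975.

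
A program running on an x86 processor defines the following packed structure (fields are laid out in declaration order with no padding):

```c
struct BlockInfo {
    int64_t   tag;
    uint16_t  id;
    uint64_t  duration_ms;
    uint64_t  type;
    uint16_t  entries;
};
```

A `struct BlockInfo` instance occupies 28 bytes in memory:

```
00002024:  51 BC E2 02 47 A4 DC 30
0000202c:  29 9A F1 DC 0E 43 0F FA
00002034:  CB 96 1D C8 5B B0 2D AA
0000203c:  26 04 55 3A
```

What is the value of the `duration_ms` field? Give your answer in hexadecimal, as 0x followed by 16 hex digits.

0x96CBFA0F430EDCF1

`duration_ms` follows `tag` (8 B), `id` (2 B), so it starts at offset 8 + 2 = 10 and occupies 8 bytes.
Bytes at offsets 10..17: F1 DC 0E 43 0F FA CB 96.
Little-endian stores the least-significant byte at the lowest address.
Reassemble most-significant byte first: 96 CB FA 0F 43 0E DC F1 → 0x96CBFA0F430EDCF1.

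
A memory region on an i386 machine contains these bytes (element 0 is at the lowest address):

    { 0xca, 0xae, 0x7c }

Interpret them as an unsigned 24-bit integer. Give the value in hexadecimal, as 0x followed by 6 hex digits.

Little-endian: lowest address holds the least-significant byte.
Reassemble most-significant byte first: 7C AE CA → 0x7CAECA.

0x7CAECA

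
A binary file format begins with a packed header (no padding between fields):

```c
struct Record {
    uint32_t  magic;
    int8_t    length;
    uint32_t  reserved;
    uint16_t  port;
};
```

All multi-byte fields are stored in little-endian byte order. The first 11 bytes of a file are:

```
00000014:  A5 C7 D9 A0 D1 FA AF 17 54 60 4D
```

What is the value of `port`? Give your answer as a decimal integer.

19808

`port` follows `magic` (4 B), `length` (1 B), `reserved` (4 B), so it starts at offset 4 + 1 + 4 = 9 and occupies 2 bytes.
Bytes at offsets 9..10: 60 4D.
Little-endian stores the least-significant byte at the lowest address.
Reassemble most-significant byte first: 4D 60 → 0x4D60.
0x4D60 = 19808.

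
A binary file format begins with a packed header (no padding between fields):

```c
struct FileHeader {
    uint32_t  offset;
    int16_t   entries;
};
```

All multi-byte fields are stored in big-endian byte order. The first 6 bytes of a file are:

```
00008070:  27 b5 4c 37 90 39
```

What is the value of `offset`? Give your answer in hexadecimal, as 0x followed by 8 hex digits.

`offset` is the first field, at byte offset 0, occupying 4 bytes.
Bytes at offsets 0..3: 27 B5 4C 37.
Big-endian stores the most-significant byte at the lowest address.
The bytes are already most-significant first: 0x27B54C37.

0x27B54C37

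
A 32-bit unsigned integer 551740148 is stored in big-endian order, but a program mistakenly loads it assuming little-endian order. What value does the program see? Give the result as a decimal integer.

551740148 in 32-bit hexadecimal is 0x20E2E2F4.
Stored big-endian, the bytes at ascending addresses are 20 E2 E2 F4.
Read back as little-endian, the first byte is least significant, giving 0xF4E2E220.
0xF4E2E220 = 4108509728.

4108509728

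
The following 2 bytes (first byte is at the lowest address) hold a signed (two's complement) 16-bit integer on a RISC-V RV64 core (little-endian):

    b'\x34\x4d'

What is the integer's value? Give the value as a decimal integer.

Little-endian: lowest address holds the least-significant byte.
Reassemble most-significant byte first: 4D 34 → 0x4D34.
0x4D34 = 19764.

19764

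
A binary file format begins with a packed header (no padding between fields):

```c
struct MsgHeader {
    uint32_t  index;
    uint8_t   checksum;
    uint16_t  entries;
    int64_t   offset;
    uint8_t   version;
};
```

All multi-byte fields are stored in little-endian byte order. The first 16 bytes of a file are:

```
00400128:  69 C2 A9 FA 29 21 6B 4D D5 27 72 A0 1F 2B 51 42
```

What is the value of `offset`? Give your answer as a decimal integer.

5848803315041162573

`offset` follows `index` (4 B), `checksum` (1 B), `entries` (2 B), so it starts at offset 4 + 1 + 2 = 7 and occupies 8 bytes.
Bytes at offsets 7..14: 4D D5 27 72 A0 1F 2B 51.
Little-endian stores the least-significant byte at the lowest address.
Reassemble most-significant byte first: 51 2B 1F A0 72 27 D5 4D → 0x512B1FA07227D54D.
0x512B1FA07227D54D = 5848803315041162573.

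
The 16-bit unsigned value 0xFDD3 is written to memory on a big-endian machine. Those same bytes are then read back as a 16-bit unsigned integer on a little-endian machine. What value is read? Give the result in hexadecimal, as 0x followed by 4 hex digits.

0xD3FD

Stored big-endian, the bytes at ascending addresses are FD D3.
Read back as little-endian, the first byte is least significant, giving 0xD3FD.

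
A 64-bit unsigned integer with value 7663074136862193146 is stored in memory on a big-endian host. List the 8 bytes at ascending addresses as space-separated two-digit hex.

6A 58 B5 53 A7 27 75 FA

7663074136862193146 in hexadecimal, padded to 64 bits, is 0x6A58B553A72775FA.
Split into bytes (most-significant first): 6A 58 B5 53 A7 27 75 FA.
In big-endian order the high byte comes first in memory.
So the memory order matches the most-significant-first order: 6A 58 B5 53 A7 27 75 FA.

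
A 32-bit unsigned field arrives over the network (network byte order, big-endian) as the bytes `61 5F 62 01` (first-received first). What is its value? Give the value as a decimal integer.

Big-endian: lowest address holds the most-significant byte.
The bytes are already most-significant first: 0x615F6201.
0x615F6201 = 1633640961.

1633640961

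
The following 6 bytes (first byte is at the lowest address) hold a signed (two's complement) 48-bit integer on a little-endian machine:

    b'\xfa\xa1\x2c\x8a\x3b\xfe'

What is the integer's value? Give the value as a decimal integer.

-1943302004230

Little-endian stores the least-significant byte at the lowest address.
Reassemble most-significant byte first: FE 3B 8A 2C A1 FA → 0xFE3B8A2CA1FA.
Top bit is set, so as a signed 48-bit value this is 0xFE3B8A2CA1FA − 2^48 = -1943302004230.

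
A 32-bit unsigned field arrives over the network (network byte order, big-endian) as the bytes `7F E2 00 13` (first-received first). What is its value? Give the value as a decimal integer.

In big-endian order the high byte comes first in memory.
The bytes are already most-significant first: 0x7FE20013.
0x7FE20013 = 2145517587.

2145517587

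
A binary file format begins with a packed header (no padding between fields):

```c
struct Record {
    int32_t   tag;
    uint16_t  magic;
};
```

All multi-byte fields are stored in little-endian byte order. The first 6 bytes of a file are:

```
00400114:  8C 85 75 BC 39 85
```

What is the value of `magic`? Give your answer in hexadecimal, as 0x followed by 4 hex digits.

0x8539

`magic` follows `tag` (4 bytes), so it starts at byte offset 4 and occupies 2 bytes.
Bytes at offsets 4..5: 39 85.
In little-endian order the low byte comes first in memory.
Reassemble most-significant byte first: 85 39 → 0x8539.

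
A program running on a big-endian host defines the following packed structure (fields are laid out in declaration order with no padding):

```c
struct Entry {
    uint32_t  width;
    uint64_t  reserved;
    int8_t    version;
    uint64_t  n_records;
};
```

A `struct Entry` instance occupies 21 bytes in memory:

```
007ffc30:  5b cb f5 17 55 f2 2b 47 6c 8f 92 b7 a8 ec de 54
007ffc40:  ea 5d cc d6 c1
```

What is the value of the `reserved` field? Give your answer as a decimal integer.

`reserved` follows `width` (4 bytes), so it starts at byte offset 4 and occupies 8 bytes.
Bytes at offsets 4..11: 55 F2 2B 47 6C 8F 92 B7.
Big-endian stores the most-significant byte at the lowest address.
The bytes are already most-significant first: 0x55F22B476C8F92B7.
0x55F22B476C8F92B7 = 6193060023351874231.

6193060023351874231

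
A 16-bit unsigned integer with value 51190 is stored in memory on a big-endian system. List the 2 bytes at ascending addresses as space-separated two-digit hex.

C7 F6

51190 in hexadecimal, padded to 16 bits, is 0xC7F6.
Split into bytes (most-significant first): C7 F6.
Big-endian stores the most-significant byte at the lowest address.
So the memory order matches the most-significant-first order: C7 F6.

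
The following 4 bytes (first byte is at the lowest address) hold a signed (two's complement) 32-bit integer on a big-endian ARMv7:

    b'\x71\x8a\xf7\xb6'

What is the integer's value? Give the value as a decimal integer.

In big-endian order the high byte comes first in memory.
The bytes are already most-significant first: 0x718AF7B6.
0x718AF7B6 = 1904932790.

1904932790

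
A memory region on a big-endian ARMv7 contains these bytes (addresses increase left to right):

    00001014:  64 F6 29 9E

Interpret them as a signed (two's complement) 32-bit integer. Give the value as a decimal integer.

1693854110

Big-endian: lowest address holds the most-significant byte.
The bytes are already most-significant first: 0x64F6299E.
0x64F6299E = 1693854110.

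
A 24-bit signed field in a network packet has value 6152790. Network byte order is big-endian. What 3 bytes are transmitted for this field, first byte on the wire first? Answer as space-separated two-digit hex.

5D E2 56

6152790 in hexadecimal, padded to 24 bits, is 0x5DE256.
Split into bytes (most-significant first): 5D E2 56.
Big-endian: lowest address holds the most-significant byte.
So the memory order matches the most-significant-first order: 5D E2 56.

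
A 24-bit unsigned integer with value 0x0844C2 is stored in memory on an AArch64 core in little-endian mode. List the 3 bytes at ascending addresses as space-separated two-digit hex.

C2 44 08

Split into bytes (most-significant first): 08 44 C2.
Little-endian: lowest address holds the least-significant byte.
So at ascending addresses the bytes are C2 44 08.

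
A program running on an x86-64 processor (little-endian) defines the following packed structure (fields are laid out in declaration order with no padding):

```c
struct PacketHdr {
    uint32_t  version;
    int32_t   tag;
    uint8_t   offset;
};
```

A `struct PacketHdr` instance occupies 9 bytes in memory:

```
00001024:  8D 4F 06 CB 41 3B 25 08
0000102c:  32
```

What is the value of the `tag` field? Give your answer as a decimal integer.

136657729

`tag` follows `version` (4 bytes), so it starts at byte offset 4 and occupies 4 bytes.
Bytes at offsets 4..7: 41 3B 25 08.
Little-endian: lowest address holds the least-significant byte.
Reassemble most-significant byte first: 08 25 3B 41 → 0x08253B41.
0x08253B41 = 136657729.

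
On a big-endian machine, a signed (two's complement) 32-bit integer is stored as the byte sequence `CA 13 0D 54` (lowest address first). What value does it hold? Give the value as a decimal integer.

In big-endian order the high byte comes first in memory.
The bytes are already most-significant first: 0xCA130D54.
Top bit is set, so as a signed 32-bit value this is 0xCA130D54 − 2^32 = -904721068.

-904721068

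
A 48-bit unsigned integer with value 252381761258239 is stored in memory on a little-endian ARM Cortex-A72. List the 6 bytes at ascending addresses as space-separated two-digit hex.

252381761258239 in hexadecimal, padded to 48 bits, is 0xE58A353A42FF.
Split into bytes (most-significant first): E5 8A 35 3A 42 FF.
In little-endian order the low byte comes first in memory.
So at ascending addresses the bytes are FF 42 3A 35 8A E5.

FF 42 3A 35 8A E5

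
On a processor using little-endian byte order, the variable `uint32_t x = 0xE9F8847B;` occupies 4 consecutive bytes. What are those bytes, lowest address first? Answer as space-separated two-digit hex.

7B 84 F8 E9

Split into bytes (most-significant first): E9 F8 84 7B.
Little-endian: lowest address holds the least-significant byte.
So at ascending addresses the bytes are 7B 84 F8 E9.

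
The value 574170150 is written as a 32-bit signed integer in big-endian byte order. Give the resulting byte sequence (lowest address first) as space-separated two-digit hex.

22 39 24 26

574170150 in hexadecimal, padded to 32 bits, is 0x22392426.
Split into bytes (most-significant first): 22 39 24 26.
In big-endian order the high byte comes first in memory.
So the memory order matches the most-significant-first order: 22 39 24 26.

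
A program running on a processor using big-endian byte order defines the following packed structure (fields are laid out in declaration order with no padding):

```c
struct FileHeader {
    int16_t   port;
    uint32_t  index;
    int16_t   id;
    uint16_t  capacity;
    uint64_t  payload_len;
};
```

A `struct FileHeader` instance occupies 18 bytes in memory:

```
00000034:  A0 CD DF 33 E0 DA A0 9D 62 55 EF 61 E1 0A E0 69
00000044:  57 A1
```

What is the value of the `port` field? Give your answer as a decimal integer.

`port` is the first field, at byte offset 0, occupying 2 bytes.
Bytes at offsets 0..1: A0 CD.
Big-endian: lowest address holds the most-significant byte.
The bytes are already most-significant first: 0xA0CD.
Top bit is set, so as a signed 16-bit value this is 0xA0CD − 2^16 = -24371.

-24371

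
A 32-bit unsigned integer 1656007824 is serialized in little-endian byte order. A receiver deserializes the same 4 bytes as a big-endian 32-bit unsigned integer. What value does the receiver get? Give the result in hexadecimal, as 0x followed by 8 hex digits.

1656007824 in 32-bit hexadecimal is 0x62B4AC90.
Stored little-endian, the bytes at ascending addresses are 90 AC B4 62.
Read back as big-endian, the last byte is least significant, giving 0x90ACB462.

0x90ACB462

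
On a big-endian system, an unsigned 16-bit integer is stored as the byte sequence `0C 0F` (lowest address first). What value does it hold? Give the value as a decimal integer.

Big-endian: lowest address holds the most-significant byte.
The bytes are already most-significant first: 0x0C0F.
0x0C0F = 3087.

3087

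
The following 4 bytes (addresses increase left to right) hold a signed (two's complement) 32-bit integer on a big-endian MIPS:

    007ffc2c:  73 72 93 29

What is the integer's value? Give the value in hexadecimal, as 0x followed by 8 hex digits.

Big-endian: lowest address holds the most-significant byte.
The bytes are already most-significant first: 0x73729329.

0x73729329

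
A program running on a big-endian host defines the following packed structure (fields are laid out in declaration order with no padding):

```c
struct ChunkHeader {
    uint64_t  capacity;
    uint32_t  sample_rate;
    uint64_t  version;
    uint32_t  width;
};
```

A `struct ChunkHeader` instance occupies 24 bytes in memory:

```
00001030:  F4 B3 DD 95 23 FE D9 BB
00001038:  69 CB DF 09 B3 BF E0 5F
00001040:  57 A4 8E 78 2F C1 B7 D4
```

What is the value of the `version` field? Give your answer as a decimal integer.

`version` follows `capacity` (8 B), `sample_rate` (4 B), so it starts at offset 8 + 4 = 12 and occupies 8 bytes.
Bytes at offsets 12..19: B3 BF E0 5F 57 A4 8E 78.
Big-endian: lowest address holds the most-significant byte.
The bytes are already most-significant first: 0xB3BFE05F57A48E78.
0xB3BFE05F57A48E78 = 12952317753437752952.

12952317753437752952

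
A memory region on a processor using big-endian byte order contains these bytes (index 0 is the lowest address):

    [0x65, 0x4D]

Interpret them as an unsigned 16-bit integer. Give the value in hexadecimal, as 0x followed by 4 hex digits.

Big-endian: lowest address holds the most-significant byte.
The bytes are already most-significant first: 0x654D.

0x654D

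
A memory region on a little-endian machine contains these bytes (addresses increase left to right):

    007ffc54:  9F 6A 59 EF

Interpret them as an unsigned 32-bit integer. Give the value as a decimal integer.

Little-endian: lowest address holds the least-significant byte.
Reassemble most-significant byte first: EF 59 6A 9F → 0xEF596A9F.
0xEF596A9F = 4015614623.

4015614623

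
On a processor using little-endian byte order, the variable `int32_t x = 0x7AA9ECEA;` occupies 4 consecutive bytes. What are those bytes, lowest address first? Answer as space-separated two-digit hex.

EA EC A9 7A

Split into bytes (most-significant first): 7A A9 EC EA.
Little-endian stores the least-significant byte at the lowest address.
So at ascending addresses the bytes are EA EC A9 7A.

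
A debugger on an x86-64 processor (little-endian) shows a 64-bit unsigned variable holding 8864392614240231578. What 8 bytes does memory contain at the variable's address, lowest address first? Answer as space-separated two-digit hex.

9A A0 62 F9 1D A6 04 7B

8864392614240231578 in hexadecimal, padded to 64 bits, is 0x7B04A61DF962A09A.
Split into bytes (most-significant first): 7B 04 A6 1D F9 62 A0 9A.
Little-endian: lowest address holds the least-significant byte.
So at ascending addresses the bytes are 9A A0 62 F9 1D A6 04 7B.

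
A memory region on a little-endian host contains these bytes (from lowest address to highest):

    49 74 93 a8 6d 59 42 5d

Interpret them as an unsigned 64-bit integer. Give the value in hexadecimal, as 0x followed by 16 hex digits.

0x5D42596DA8937449

Little-endian: lowest address holds the least-significant byte.
Reassemble most-significant byte first: 5D 42 59 6D A8 93 74 49 → 0x5D42596DA8937449.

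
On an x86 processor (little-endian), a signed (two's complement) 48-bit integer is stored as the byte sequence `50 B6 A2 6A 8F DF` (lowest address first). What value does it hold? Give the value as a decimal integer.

-35667914344880

In little-endian order the low byte comes first in memory.
Reassemble most-significant byte first: DF 8F 6A A2 B6 50 → 0xDF8F6AA2B650.
Top bit is set, so as a signed 48-bit value this is 0xDF8F6AA2B650 − 2^48 = -35667914344880.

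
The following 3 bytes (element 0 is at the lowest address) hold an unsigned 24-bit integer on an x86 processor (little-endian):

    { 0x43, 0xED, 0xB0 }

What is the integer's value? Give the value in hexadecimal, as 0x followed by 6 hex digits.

In little-endian order the low byte comes first in memory.
Reassemble most-significant byte first: B0 ED 43 → 0xB0ED43.

0xB0ED43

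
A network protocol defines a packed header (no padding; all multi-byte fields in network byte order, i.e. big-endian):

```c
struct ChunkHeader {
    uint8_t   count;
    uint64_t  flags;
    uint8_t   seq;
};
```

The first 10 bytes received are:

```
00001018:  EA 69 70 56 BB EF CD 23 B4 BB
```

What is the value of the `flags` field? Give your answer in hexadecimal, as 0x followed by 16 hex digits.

0x697056BBEFCD23B4

`flags` follows `count` (1 byte), so it starts at byte offset 1 and occupies 8 bytes.
Bytes at offsets 1..8: 69 70 56 BB EF CD 23 B4.
Big-endian stores the most-significant byte at the lowest address.
The bytes are already most-significant first: 0x697056BBEFCD23B4.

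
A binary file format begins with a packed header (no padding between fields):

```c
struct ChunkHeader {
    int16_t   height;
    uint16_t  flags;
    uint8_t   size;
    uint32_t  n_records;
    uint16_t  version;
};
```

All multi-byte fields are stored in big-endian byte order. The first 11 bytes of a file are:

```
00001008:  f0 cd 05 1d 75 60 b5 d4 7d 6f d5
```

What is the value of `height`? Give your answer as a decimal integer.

`height` is the first field, at byte offset 0, occupying 2 bytes.
Bytes at offsets 0..1: F0 CD.
Big-endian stores the most-significant byte at the lowest address.
The bytes are already most-significant first: 0xF0CD.
Top bit is set, so as a signed 16-bit value this is 0xF0CD − 2^16 = -3891.

-3891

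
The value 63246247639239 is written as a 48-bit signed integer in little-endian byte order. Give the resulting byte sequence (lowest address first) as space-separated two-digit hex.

C7 B8 1F AA 85 39

63246247639239 in hexadecimal, padded to 48 bits, is 0x3985AA1FB8C7.
Split into bytes (most-significant first): 39 85 AA 1F B8 C7.
In little-endian order the low byte comes first in memory.
So at ascending addresses the bytes are C7 B8 1F AA 85 39.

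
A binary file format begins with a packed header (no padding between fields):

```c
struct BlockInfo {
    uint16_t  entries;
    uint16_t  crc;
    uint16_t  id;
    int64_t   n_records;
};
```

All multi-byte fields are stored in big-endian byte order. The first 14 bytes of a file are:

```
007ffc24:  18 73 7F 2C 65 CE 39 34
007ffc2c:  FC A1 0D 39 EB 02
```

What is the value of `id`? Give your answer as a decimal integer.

`id` follows `entries` (2 B), `crc` (2 B), so it starts at offset 2 + 2 = 4 and occupies 2 bytes.
Bytes at offsets 4..5: 65 CE.
Big-endian stores the most-significant byte at the lowest address.
The bytes are already most-significant first: 0x65CE.
0x65CE = 26062.

26062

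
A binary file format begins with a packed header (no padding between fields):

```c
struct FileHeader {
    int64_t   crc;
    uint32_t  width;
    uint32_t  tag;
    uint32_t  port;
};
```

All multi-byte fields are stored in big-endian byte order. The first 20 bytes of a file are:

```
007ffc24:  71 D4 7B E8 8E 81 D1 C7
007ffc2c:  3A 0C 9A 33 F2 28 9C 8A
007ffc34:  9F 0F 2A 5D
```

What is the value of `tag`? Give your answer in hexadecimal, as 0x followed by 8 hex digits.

0xF2289C8A

`tag` follows `crc` (8 B), `width` (4 B), so it starts at offset 8 + 4 = 12 and occupies 4 bytes.
Bytes at offsets 12..15: F2 28 9C 8A.
In big-endian order the high byte comes first in memory.
The bytes are already most-significant first: 0xF2289C8A.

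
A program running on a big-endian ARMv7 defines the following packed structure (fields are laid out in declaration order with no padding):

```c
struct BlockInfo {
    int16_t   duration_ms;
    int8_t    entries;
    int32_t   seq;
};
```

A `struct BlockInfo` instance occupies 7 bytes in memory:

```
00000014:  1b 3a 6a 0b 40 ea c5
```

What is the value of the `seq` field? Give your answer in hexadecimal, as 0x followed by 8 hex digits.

0x0B40EAC5

`seq` follows `duration_ms` (2 B), `entries` (1 B), so it starts at offset 2 + 1 = 3 and occupies 4 bytes.
Bytes at offsets 3..6: 0B 40 EA C5.
Big-endian stores the most-significant byte at the lowest address.
The bytes are already most-significant first: 0x0B40EAC5.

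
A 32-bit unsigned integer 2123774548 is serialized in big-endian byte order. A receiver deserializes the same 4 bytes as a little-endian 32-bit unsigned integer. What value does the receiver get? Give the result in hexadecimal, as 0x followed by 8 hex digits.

0x543A967E

2123774548 in 32-bit hexadecimal is 0x7E963A54.
Stored big-endian, the bytes at ascending addresses are 7E 96 3A 54.
Read back as little-endian, the first byte is least significant, giving 0x543A967E.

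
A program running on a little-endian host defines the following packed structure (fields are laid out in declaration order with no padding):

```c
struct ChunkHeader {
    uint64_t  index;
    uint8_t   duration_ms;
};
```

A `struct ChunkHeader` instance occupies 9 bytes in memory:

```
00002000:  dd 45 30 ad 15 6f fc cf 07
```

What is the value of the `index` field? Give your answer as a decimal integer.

14986975798872786397

`index` is the first field, at byte offset 0, occupying 8 bytes.
Bytes at offsets 0..7: DD 45 30 AD 15 6F FC CF.
In little-endian order the low byte comes first in memory.
Reassemble most-significant byte first: CF FC 6F 15 AD 30 45 DD → 0xCFFC6F15AD3045DD.
0xCFFC6F15AD3045DD = 14986975798872786397.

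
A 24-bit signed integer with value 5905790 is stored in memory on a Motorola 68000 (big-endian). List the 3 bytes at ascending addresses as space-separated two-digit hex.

5A 1D 7E

5905790 in hexadecimal, padded to 24 bits, is 0x5A1D7E.
Split into bytes (most-significant first): 5A 1D 7E.
In big-endian order the high byte comes first in memory.
So the memory order matches the most-significant-first order: 5A 1D 7E.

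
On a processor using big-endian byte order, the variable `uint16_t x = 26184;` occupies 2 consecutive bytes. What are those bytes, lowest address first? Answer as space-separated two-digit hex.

26184 in hexadecimal, padded to 16 bits, is 0x6648.
Split into bytes (most-significant first): 66 48.
Big-endian stores the most-significant byte at the lowest address.
So the memory order matches the most-significant-first order: 66 48.

66 48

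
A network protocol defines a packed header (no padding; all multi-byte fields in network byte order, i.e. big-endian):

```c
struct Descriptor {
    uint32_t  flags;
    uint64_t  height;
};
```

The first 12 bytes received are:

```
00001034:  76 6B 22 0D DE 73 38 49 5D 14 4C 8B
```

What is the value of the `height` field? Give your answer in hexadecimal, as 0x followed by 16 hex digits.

0xDE7338495D144C8B

`height` follows `flags` (4 bytes), so it starts at byte offset 4 and occupies 8 bytes.
Bytes at offsets 4..11: DE 73 38 49 5D 14 4C 8B.
Big-endian stores the most-significant byte at the lowest address.
The bytes are already most-significant first: 0xDE7338495D144C8B.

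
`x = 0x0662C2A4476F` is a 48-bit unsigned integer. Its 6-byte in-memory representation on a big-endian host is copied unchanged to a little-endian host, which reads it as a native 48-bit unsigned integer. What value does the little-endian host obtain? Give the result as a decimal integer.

Stored big-endian, the bytes at ascending addresses are 06 62 C2 A4 47 6F.
Read back as little-endian, the first byte is least significant, giving 0x6F47A4C26206.
0x6F47A4C26206 = 122353497563654.

122353497563654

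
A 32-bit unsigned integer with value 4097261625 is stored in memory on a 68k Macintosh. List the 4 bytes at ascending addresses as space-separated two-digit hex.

F4 37 40 39

4097261625 in hexadecimal, padded to 32 bits, is 0xF4374039.
Split into bytes (most-significant first): F4 37 40 39.
In big-endian order the high byte comes first in memory.
So the memory order matches the most-significant-first order: F4 37 40 39.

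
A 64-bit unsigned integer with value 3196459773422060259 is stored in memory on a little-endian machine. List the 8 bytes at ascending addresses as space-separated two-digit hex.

E3 C2 A5 75 3A 1B 5C 2C

3196459773422060259 in hexadecimal, padded to 64 bits, is 0x2C5C1B3A75A5C2E3.
Split into bytes (most-significant first): 2C 5C 1B 3A 75 A5 C2 E3.
Little-endian: lowest address holds the least-significant byte.
So at ascending addresses the bytes are E3 C2 A5 75 3A 1B 5C 2C.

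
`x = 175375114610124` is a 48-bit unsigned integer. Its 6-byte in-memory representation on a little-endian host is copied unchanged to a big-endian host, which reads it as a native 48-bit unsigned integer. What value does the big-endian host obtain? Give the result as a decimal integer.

225010798264479

175375114610124 in 48-bit hexadecimal is 0x9F80B368A5CC.
Stored little-endian, the bytes at ascending addresses are CC A5 68 B3 80 9F.
Read back as big-endian, the last byte is least significant, giving 0xCCA568B3809F.
0xCCA568B3809F = 225010798264479.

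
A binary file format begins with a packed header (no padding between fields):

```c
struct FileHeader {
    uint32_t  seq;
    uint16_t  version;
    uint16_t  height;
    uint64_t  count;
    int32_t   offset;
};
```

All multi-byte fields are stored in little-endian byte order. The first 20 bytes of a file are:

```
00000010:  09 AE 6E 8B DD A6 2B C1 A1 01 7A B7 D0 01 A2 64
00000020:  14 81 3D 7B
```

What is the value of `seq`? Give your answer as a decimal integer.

2339286537

`seq` is the first field, at byte offset 0, occupying 4 bytes.
Bytes at offsets 0..3: 09 AE 6E 8B.
In little-endian order the low byte comes first in memory.
Reassemble most-significant byte first: 8B 6E AE 09 → 0x8B6EAE09.
0x8B6EAE09 = 2339286537.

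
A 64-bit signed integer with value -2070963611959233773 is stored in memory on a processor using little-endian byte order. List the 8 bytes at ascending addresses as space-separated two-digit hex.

Two's complement of -2070963611959233773 in 64 bits: 2070963611959233773 = 0x1CBD8A6EC1970CED; invert → 0xE34275913E68F312; add 1 → 0xE34275913E68F313.
Split into bytes (most-significant first): E3 42 75 91 3E 68 F3 13.
In little-endian order the low byte comes first in memory.
So at ascending addresses the bytes are 13 F3 68 3E 91 75 42 E3.

13 F3 68 3E 91 75 42 E3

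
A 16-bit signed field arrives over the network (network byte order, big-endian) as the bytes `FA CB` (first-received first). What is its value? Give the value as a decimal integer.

In big-endian order the high byte comes first in memory.
The bytes are already most-significant first: 0xFACB.
Top bit is set, so as a signed 16-bit value this is 0xFACB − 2^16 = -1333.

-1333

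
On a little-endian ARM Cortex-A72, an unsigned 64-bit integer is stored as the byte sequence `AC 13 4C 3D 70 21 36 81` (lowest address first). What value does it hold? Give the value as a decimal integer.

Little-endian: lowest address holds the least-significant byte.
Reassemble most-significant byte first: 81 36 21 70 3D 4C 13 AC → 0x813621703D4C13AC.
0x813621703D4C13AC = 9310666045583528876.

9310666045583528876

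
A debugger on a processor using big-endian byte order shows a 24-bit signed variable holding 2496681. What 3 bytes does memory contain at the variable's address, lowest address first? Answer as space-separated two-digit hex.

26 18 A9

2496681 in hexadecimal, padded to 24 bits, is 0x2618A9.
Split into bytes (most-significant first): 26 18 A9.
Big-endian: lowest address holds the most-significant byte.
So the memory order matches the most-significant-first order: 26 18 A9.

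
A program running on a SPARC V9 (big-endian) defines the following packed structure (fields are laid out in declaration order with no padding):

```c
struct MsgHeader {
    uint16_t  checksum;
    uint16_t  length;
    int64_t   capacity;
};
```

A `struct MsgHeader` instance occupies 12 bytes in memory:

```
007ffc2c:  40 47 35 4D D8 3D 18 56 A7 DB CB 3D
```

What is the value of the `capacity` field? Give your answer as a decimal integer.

-2865107027475313859

`capacity` follows `checksum` (2 B), `length` (2 B), so it starts at offset 2 + 2 = 4 and occupies 8 bytes.
Bytes at offsets 4..11: D8 3D 18 56 A7 DB CB 3D.
In big-endian order the high byte comes first in memory.
The bytes are already most-significant first: 0xD83D1856A7DBCB3D.
Top bit is set, so as a signed 64-bit value this is 0xD83D1856A7DBCB3D − 2^64 = -2865107027475313859.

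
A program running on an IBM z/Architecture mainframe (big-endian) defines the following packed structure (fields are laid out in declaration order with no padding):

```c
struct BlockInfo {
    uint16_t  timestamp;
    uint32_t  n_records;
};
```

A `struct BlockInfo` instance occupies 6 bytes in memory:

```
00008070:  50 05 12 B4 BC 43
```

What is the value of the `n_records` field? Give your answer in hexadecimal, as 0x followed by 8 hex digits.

`n_records` follows `timestamp` (2 bytes), so it starts at byte offset 2 and occupies 4 bytes.
Bytes at offsets 2..5: 12 B4 BC 43.
Big-endian: lowest address holds the most-significant byte.
The bytes are already most-significant first: 0x12B4BC43.

0x12B4BC43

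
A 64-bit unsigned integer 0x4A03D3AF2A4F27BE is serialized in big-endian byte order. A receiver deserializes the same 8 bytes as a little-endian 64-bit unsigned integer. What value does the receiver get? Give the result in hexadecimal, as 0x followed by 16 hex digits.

Stored big-endian, the bytes at ascending addresses are 4A 03 D3 AF 2A 4F 27 BE.
Read back as little-endian, the first byte is least significant, giving 0xBE274F2AAFD3034A.

0xBE274F2AAFD3034A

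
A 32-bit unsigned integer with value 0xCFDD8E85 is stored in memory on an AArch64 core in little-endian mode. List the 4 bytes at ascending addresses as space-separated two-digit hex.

85 8E DD CF

Split into bytes (most-significant first): CF DD 8E 85.
Little-endian: lowest address holds the least-significant byte.
So at ascending addresses the bytes are 85 8E DD CF.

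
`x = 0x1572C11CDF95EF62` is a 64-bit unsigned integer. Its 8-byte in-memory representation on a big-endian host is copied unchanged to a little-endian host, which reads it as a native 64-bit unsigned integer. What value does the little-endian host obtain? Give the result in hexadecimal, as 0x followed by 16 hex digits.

0x62EF95DF1CC17215

Stored big-endian, the bytes at ascending addresses are 15 72 C1 1C DF 95 EF 62.
Read back as little-endian, the first byte is least significant, giving 0x62EF95DF1CC17215.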